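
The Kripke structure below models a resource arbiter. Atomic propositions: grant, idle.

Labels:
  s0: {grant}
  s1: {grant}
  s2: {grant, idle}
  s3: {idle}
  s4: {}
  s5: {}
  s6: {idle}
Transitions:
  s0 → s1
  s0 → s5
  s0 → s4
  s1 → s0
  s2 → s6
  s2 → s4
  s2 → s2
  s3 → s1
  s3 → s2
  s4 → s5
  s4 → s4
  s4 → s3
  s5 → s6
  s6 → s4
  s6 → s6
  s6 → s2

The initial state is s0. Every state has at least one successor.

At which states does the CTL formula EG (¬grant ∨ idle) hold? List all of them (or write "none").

States satisfying ¬grant ∨ idle: {s2, s3, s4, s5, s6}.
States satisfying EG (¬grant ∨ idle): {s2, s3, s4, s5, s6}.

{s2, s3, s4, s5, s6}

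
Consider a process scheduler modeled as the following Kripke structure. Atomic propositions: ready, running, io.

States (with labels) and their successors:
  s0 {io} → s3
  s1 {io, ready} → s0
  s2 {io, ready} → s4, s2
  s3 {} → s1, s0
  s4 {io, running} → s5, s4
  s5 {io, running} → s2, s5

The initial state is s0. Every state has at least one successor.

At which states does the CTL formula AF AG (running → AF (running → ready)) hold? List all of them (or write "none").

States satisfying AG (running → AF (running → ready)): {s0, s1, s3}.
States satisfying AF AG (running → AF (running → ready)): {s0, s1, s3}.

{s0, s1, s3}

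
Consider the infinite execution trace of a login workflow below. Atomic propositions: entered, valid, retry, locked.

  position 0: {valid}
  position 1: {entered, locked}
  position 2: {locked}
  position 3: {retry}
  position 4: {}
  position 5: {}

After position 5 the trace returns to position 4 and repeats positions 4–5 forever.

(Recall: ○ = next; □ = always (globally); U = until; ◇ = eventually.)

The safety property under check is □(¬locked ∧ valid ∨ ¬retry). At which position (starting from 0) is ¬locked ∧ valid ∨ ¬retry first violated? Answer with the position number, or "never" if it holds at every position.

3

Check ¬locked ∧ valid ∨ ¬retry at each position in order: 0 ✓, 1 ✓, 2 ✓.
At position 3 the labels are {retry}, so ¬locked ∧ valid ∨ ¬retry is false there. This is the first violation.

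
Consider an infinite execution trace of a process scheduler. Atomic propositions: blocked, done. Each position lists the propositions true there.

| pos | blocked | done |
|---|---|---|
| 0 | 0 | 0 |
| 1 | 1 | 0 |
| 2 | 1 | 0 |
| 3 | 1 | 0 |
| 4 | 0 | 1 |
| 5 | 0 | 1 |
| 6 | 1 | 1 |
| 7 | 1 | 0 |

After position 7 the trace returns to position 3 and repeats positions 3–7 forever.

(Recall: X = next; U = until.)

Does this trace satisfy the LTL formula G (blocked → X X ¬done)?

No

blocked → X X ¬done must hold at every position from 0 onward. It fails at position 2, so G (blocked → X X ¬done) is false.
Positions where blocked holds: 1, 2, 3, 6, 7.
Check X X ¬done at each: 1→ok, 2→fails, 3→fails, 6→ok, 7→fails.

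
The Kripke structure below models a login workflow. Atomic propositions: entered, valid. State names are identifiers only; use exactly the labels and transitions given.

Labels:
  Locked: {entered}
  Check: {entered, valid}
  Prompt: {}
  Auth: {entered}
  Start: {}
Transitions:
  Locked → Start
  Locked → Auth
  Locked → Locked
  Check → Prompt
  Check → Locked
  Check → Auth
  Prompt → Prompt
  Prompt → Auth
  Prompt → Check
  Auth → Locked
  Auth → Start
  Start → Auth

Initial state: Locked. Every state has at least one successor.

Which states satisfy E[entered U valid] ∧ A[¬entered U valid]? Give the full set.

States satisfying entered: {Locked, Check, Auth}.
States satisfying valid: {Check}.
States satisfying E[entered U valid]: {Check}.
States satisfying ¬entered: {Prompt, Start}.
States satisfying A[¬entered U valid]: {Check}.
States satisfying E[entered U valid] ∧ A[¬entered U valid]: {Check}.

{Check}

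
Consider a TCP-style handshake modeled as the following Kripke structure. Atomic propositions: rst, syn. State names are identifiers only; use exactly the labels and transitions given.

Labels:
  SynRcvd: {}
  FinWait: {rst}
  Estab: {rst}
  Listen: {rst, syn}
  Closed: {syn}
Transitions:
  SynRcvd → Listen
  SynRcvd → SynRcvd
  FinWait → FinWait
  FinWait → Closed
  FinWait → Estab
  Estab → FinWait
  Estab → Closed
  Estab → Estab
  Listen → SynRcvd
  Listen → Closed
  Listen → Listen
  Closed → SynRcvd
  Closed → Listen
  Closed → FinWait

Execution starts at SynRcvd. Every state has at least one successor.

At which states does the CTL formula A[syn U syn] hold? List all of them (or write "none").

States satisfying syn: {Listen, Closed}.
States satisfying A[syn U syn]: {Listen, Closed}.

{Listen, Closed}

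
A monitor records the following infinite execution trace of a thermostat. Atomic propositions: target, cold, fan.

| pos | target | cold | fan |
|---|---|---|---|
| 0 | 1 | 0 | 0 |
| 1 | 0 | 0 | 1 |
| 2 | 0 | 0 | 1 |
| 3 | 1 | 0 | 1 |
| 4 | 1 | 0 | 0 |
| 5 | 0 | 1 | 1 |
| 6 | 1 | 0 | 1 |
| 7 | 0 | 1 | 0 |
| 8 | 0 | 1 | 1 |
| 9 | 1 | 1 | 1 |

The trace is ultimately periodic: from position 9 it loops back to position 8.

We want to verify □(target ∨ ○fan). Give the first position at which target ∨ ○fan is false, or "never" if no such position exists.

target ∨ ○fan holds at every position 0..9, and those are all the positions the trace ever visits, so the invariant □(target ∨ ○fan) is never violated.

never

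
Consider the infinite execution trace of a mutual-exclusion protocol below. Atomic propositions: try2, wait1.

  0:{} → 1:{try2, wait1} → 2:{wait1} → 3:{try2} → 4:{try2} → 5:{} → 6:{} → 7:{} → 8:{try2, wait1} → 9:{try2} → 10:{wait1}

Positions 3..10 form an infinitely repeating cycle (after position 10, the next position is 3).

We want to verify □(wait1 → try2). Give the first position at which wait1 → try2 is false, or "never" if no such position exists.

Check wait1 → try2 at each position in order: 0 ✓, 1 ✓.
At position 2 the labels are {wait1}, so wait1 → try2 is false there. This is the first violation.

2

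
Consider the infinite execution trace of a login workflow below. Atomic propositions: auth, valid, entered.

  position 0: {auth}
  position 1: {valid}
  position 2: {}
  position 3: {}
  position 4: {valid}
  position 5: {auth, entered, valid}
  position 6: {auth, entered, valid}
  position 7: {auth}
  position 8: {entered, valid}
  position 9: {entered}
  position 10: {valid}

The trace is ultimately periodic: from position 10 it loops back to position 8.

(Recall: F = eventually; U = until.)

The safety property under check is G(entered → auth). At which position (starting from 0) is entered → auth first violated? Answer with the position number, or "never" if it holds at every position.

8

Check entered → auth at each position in order: 0 ✓, 1 ✓, 2 ✓, 3 ✓, 4 ✓, 5 ✓, 6 ✓, 7 ✓.
At position 8 the labels are {entered, valid}, so entered → auth is false there. This is the first violation.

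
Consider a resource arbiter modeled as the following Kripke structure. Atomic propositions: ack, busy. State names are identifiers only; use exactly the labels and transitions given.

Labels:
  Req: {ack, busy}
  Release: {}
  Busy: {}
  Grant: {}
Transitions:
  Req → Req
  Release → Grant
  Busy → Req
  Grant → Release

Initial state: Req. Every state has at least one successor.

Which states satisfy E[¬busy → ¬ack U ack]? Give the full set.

{Req, Busy}

States satisfying ¬busy → ¬ack: {Req, Release, Busy, Grant}.
States satisfying ack: {Req}.
States satisfying E[¬busy → ¬ack U ack]: {Req, Busy}.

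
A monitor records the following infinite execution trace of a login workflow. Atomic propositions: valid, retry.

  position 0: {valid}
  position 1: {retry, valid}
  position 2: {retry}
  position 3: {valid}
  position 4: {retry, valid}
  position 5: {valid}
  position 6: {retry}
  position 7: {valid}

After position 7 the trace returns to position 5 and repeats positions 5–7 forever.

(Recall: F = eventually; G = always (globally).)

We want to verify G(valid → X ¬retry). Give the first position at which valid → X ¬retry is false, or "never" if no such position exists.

0

At position 0 the labels are {valid} and the next position 1 has {retry, valid}, so valid → X ¬retry is false there. This is the first violation.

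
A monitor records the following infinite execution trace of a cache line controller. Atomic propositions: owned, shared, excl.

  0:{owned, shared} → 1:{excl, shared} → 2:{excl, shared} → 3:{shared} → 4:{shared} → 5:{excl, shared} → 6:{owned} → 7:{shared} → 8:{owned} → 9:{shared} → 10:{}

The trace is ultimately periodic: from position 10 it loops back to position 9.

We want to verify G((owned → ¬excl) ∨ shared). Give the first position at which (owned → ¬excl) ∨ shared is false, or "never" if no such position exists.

never

(owned → ¬excl) ∨ shared holds at every position 0..10, and those are all the positions the trace ever visits, so the invariant G((owned → ¬excl) ∨ shared) is never violated.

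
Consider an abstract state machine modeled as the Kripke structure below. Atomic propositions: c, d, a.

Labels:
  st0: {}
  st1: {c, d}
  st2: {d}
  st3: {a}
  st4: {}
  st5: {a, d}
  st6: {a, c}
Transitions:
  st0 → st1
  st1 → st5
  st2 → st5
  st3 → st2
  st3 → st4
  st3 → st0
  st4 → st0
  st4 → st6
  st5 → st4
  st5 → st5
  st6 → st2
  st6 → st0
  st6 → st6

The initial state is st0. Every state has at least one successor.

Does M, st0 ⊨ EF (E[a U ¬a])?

States satisfying E[a U ¬a]: {st0, st1, st2, st3, st4, st5, st6}.
States satisfying EF (E[a U ¬a]): {st0, st1, st2, st3, st4, st5, st6}.
Some path from st0 reaches a state where E[a U ¬a] holds.
st0 ∈ Sat(EF (E[a U ¬a])).

Satisfied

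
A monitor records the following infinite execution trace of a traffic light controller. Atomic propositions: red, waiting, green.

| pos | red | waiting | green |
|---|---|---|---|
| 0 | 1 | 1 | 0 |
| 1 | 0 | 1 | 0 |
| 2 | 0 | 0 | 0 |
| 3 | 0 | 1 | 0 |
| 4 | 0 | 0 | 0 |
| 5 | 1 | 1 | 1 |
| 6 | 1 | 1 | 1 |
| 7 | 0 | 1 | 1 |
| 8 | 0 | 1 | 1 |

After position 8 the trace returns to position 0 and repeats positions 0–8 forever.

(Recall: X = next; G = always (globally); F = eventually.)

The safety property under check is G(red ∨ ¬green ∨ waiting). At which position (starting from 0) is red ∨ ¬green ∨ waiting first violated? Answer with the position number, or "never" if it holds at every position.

never

red ∨ ¬green ∨ waiting holds at every position 0..8, and those are all the positions the trace ever visits, so the invariant G(red ∨ ¬green ∨ waiting) is never violated.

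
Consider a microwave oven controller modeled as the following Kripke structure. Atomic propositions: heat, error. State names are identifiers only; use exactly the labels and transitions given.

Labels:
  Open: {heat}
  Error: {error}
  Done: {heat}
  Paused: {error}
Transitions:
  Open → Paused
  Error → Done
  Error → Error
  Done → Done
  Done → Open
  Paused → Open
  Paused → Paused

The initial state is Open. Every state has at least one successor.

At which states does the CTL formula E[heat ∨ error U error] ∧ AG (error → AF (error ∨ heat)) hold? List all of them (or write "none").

States satisfying heat ∨ error: {Open, Error, Done, Paused}.
States satisfying error: {Error, Paused}.
States satisfying E[heat ∨ error U error]: {Open, Error, Done, Paused}.
States satisfying error → AF (error ∨ heat): {Open, Error, Done, Paused}.
States satisfying AG (error → AF (error ∨ heat)): {Open, Error, Done, Paused}.
States satisfying E[heat ∨ error U error] ∧ AG (error → AF (error ∨ heat)): {Open, Error, Done, Paused}.

{Open, Error, Done, Paused}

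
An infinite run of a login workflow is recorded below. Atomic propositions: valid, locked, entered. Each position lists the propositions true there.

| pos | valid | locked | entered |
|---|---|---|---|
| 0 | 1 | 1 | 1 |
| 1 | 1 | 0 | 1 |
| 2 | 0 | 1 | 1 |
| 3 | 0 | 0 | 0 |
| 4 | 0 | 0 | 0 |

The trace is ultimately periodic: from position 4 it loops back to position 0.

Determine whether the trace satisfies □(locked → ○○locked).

Does not hold

locked → ○○locked must hold at every position from 0 onward. It fails at position 2, so □(locked → ○○locked) is false.
Positions where locked holds: 0, 2.
Check ○○locked at each: 0→ok, 2→fails.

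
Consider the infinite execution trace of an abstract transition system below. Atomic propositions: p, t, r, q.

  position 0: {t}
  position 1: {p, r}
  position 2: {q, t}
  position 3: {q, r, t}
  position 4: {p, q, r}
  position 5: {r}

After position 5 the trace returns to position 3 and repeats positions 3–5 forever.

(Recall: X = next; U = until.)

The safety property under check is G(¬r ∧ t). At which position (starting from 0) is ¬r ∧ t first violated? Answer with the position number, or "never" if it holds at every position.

Check ¬r ∧ t at each position in order: 0 ✓.
At position 1 the labels are {p, r}, so ¬r ∧ t is false there. This is the first violation.

1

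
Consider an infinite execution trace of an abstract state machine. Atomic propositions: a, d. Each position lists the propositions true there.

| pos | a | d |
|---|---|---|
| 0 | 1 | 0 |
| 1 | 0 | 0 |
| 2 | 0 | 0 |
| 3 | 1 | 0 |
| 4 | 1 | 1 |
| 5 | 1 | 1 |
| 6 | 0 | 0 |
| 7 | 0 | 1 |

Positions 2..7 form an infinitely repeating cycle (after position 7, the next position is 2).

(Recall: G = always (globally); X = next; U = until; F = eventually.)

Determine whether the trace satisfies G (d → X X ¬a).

No

d → X X ¬a must hold at every position from 0 onward. It fails at position 7, so G (d → X X ¬a) is false.
Positions where d holds: 4, 5, 7.
Check X X ¬a at each: 4→ok, 5→ok, 7→fails.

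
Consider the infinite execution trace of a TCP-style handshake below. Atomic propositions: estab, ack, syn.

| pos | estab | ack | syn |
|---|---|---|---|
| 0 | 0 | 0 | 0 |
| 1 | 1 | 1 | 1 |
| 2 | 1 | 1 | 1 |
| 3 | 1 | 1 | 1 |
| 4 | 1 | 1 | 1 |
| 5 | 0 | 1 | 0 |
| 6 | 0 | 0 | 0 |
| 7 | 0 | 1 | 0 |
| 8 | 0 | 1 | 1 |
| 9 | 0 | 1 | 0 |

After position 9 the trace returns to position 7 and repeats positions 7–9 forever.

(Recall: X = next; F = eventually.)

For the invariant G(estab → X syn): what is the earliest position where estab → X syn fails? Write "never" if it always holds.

4

Check estab → X syn at each position in order: 0 ✓, 1 ✓, 2 ✓, 3 ✓.
At position 4 the labels are {ack, estab, syn} and the next position 5 has {ack}, so estab → X syn is false there. This is the first violation.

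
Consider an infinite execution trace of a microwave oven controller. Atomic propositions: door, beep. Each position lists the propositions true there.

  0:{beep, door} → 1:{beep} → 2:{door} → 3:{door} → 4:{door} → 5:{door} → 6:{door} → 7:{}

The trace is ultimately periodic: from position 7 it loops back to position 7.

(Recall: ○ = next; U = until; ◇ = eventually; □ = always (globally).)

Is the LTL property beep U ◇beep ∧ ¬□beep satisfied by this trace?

Yes

Walking from position 0: ◇beep first holds at position 0, and beep holds at every earlier position along the way, so beep U ◇beep holds.
At position 0: beep U ◇beep is true; ¬□beep is true; so beep U ◇beep ∧ ¬□beep is true.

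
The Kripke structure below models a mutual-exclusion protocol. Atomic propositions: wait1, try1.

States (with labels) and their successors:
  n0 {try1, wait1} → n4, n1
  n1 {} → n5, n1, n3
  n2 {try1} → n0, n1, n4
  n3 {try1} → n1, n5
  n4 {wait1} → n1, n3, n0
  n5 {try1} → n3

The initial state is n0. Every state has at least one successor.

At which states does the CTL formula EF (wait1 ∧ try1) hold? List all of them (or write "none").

States satisfying wait1 ∧ try1: {n0}.
States satisfying EF (wait1 ∧ try1): {n0, n2, n4}.

{n0, n2, n4}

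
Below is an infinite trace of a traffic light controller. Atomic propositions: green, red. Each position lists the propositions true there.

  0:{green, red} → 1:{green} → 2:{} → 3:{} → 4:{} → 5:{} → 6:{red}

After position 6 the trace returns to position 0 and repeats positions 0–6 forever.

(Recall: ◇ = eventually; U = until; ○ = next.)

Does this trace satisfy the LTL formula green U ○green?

Walking from position 0: ○green first holds at position 0, and green holds at every earlier position along the way, so green U ○green holds.

Satisfied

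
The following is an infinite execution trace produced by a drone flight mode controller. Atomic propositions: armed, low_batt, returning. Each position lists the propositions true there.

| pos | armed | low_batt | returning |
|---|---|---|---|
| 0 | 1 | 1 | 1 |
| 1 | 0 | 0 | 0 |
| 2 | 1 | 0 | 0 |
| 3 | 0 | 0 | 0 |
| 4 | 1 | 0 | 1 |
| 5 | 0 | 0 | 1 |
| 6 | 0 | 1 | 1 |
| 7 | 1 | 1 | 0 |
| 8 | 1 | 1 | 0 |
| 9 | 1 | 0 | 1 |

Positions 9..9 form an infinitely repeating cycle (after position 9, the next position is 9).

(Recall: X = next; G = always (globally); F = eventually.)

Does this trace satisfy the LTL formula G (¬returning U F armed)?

Yes

¬returning U F armed holds at every position 0..9, and those are all positions ever visited, so G (¬returning U F armed) holds.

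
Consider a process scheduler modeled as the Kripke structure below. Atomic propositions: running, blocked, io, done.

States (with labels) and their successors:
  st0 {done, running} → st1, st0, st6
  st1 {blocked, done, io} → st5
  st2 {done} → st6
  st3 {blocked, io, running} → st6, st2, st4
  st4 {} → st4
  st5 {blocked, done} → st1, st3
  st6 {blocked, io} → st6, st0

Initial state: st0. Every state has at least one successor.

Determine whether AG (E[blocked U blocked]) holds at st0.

Does not hold

States satisfying E[blocked U blocked]: {st1, st3, st5, st6}.
States satisfying AG (E[blocked U blocked]): ∅.
st0 is reachable from st0 and violates E[blocked U blocked], so AG fails at st0.
st0 ∉ Sat(AG (E[blocked U blocked])).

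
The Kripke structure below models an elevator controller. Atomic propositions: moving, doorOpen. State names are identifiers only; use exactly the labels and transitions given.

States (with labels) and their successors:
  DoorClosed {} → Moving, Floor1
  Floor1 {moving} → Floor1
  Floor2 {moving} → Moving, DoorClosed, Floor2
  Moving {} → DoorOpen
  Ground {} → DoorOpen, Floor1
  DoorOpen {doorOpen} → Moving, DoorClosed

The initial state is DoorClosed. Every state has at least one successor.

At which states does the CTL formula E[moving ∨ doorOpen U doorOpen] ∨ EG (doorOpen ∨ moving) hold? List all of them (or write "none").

States satisfying moving ∨ doorOpen: {Floor1, Floor2, DoorOpen}.
States satisfying doorOpen: {DoorOpen}.
States satisfying E[moving ∨ doorOpen U doorOpen]: {DoorOpen}.
States satisfying doorOpen ∨ moving: {Floor1, Floor2, DoorOpen}.
States satisfying EG (doorOpen ∨ moving): {Floor1, Floor2}.
States satisfying E[moving ∨ doorOpen U doorOpen] ∨ EG (doorOpen ∨ moving): {Floor1, Floor2, DoorOpen}.

{Floor1, Floor2, DoorOpen}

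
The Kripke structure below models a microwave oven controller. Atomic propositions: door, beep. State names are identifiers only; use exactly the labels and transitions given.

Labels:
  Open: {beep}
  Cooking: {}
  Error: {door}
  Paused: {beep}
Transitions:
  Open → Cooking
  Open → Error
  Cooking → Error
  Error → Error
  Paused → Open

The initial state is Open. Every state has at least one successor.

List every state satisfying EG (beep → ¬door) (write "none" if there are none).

{Open, Cooking, Error, Paused}

States satisfying beep → ¬door: {Open, Cooking, Error, Paused}.
States satisfying EG (beep → ¬door): {Open, Cooking, Error, Paused}.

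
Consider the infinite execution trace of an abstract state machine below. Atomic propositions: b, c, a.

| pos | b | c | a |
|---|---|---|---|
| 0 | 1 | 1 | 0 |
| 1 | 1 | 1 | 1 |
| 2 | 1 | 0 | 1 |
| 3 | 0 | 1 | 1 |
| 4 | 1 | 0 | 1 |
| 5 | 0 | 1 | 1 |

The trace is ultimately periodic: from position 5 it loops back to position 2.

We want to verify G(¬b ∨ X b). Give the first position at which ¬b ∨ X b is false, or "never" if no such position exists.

Check ¬b ∨ X b at each position in order: 0 ✓, 1 ✓.
At position 2 the labels are {a, b} and the next position 3 has {a, c}, so ¬b ∨ X b is false there. This is the first violation.

2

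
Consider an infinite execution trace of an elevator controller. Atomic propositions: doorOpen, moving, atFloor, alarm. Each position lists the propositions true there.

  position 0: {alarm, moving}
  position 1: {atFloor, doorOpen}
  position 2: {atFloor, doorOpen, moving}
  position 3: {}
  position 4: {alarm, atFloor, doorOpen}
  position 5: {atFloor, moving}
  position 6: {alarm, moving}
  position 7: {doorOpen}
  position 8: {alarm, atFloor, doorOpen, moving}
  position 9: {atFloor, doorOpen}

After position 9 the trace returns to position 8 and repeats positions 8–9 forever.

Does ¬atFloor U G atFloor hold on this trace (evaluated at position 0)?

Walking from position 0: at position 1, G atFloor has not yet held and ¬atFloor fails, so ¬atFloor U G atFloor is false.

Does not hold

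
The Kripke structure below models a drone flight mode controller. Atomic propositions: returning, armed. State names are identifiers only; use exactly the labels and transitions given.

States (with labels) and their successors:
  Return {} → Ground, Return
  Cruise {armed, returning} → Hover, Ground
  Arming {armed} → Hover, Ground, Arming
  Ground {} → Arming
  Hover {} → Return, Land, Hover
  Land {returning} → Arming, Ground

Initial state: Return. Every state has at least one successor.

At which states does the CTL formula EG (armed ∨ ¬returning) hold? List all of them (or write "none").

States satisfying armed ∨ ¬returning: {Return, Cruise, Arming, Ground, Hover}.
States satisfying EG (armed ∨ ¬returning): {Return, Cruise, Arming, Ground, Hover}.

{Return, Cruise, Arming, Ground, Hover}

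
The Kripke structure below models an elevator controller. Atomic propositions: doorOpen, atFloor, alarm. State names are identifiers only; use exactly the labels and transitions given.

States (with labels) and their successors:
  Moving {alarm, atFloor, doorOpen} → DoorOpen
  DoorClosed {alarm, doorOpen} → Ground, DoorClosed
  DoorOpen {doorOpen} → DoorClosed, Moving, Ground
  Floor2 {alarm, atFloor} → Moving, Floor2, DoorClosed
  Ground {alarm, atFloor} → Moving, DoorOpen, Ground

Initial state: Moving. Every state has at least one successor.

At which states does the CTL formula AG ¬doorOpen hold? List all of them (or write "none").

States satisfying ¬doorOpen: {Floor2, Ground}.
States satisfying AG ¬doorOpen: ∅.

none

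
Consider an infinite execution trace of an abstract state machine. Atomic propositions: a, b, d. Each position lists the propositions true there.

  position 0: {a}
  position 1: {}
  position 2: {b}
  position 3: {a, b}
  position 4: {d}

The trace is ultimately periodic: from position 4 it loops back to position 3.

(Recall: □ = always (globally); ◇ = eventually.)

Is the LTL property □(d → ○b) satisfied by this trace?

d → ○b holds at every position 0..4, and those are all positions ever visited, so □(d → ○b) holds.
Positions where d holds: 4.
Check ○b at each: 4→ok.

Yes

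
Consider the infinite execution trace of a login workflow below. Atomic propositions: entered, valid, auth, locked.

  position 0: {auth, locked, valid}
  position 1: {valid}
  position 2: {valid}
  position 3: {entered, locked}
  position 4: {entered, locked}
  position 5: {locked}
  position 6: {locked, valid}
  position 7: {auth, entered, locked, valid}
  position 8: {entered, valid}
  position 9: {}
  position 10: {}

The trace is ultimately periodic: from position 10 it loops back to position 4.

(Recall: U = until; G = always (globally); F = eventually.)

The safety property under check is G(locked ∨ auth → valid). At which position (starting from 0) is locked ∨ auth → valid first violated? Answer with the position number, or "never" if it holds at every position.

Check locked ∨ auth → valid at each position in order: 0 ✓, 1 ✓, 2 ✓.
At position 3 the labels are {entered, locked}, so locked ∨ auth → valid is false there. This is the first violation.

3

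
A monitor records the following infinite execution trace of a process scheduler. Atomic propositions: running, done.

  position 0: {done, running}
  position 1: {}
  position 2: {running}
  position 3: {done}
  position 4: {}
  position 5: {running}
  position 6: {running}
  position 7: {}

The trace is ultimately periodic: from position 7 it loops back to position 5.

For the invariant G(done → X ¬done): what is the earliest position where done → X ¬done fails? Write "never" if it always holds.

done → X ¬done holds at every position 0..7, and those are all the positions the trace ever visits, so the invariant G(done → X ¬done) is never violated.

never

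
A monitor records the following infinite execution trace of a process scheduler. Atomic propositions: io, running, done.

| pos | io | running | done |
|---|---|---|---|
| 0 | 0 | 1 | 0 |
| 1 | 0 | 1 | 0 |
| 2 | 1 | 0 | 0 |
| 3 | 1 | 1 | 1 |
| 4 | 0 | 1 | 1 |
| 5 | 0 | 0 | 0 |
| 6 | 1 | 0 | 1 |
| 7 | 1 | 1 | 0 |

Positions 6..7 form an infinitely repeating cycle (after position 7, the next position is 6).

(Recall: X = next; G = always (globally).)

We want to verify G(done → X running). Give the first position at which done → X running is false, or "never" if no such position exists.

Check done → X running at each position in order: 0 ✓, 1 ✓, 2 ✓, 3 ✓.
At position 4 the labels are {done, running} and the next position 5 has {}, so done → X running is false there. This is the first violation.

4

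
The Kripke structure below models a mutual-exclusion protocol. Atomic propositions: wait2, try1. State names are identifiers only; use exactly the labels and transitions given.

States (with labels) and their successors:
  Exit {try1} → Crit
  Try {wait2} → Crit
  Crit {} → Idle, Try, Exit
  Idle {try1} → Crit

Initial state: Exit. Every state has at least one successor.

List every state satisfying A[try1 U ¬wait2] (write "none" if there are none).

{Exit, Crit, Idle}

States satisfying try1: {Exit, Idle}.
States satisfying ¬wait2: {Exit, Crit, Idle}.
States satisfying A[try1 U ¬wait2]: {Exit, Crit, Idle}.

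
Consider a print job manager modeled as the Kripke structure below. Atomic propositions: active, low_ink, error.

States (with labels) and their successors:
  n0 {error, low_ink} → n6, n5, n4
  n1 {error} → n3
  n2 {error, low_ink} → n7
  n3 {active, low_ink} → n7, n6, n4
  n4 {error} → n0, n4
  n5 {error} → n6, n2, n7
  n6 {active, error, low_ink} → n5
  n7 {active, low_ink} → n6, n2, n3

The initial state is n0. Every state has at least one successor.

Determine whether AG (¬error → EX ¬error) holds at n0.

States satisfying ¬error → EX ¬error: {n0, n1, n2, n3, n4, n5, n6, n7}.
States satisfying AG (¬error → EX ¬error): {n0, n1, n2, n3, n4, n5, n6, n7}.
Every state reachable from n0 satisfies ¬error → EX ¬error.
n0 ∈ Sat(AG (¬error → EX ¬error)).

Holds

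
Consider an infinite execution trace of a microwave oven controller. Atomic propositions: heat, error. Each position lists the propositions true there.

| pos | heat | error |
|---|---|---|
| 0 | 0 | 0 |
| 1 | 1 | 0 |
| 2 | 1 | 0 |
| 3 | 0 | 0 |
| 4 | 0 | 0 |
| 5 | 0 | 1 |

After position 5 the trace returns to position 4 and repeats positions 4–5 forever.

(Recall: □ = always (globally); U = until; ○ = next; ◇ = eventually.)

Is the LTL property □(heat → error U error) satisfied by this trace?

heat → error U error must hold at every position from 0 onward. It fails at position 1, so □(heat → error U error) is false.
Positions where heat holds: 1, 2.
Check error U error at each: 1→fails, 2→fails.

Does not hold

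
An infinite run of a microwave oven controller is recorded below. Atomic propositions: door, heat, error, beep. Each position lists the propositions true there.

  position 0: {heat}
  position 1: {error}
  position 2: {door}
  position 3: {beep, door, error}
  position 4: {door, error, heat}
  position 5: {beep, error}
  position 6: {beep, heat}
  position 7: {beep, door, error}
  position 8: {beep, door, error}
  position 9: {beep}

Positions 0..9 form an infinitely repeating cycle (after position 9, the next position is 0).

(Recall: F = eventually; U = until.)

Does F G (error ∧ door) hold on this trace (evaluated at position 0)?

Does not hold

G (error ∧ door) is false at every position 0..9, so it never becomes true and F G (error ∧ door) fails.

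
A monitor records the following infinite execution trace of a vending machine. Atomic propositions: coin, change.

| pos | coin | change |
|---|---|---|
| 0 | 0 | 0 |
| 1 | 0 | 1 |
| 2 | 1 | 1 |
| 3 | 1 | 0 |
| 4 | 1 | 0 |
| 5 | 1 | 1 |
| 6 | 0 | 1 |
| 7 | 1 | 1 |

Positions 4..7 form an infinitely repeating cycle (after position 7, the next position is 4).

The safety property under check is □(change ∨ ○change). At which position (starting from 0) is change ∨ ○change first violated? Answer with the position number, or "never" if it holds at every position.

Check change ∨ ○change at each position in order: 0 ✓, 1 ✓, 2 ✓.
At position 3 the labels are {coin} and the next position 4 has {coin}, so change ∨ ○change is false there. This is the first violation.

3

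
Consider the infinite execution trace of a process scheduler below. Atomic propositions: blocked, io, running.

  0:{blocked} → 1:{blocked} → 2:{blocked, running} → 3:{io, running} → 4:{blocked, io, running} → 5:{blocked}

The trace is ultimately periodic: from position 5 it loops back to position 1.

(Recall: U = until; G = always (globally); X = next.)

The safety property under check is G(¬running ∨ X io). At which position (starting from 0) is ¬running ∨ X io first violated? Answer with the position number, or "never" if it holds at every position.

Check ¬running ∨ X io at each position in order: 0 ✓, 1 ✓, 2 ✓, 3 ✓.
At position 4 the labels are {blocked, io, running} and the next position 5 has {blocked}, so ¬running ∨ X io is false there. This is the first violation.

4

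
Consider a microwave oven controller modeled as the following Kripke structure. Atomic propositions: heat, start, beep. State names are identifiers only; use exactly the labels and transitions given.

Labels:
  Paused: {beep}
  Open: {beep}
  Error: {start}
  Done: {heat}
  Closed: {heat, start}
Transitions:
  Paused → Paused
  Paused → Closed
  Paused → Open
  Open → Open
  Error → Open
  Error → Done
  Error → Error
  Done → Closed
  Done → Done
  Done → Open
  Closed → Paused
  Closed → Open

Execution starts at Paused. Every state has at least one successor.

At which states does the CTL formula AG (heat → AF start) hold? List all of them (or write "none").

States satisfying heat → AF start: {Paused, Open, Error, Closed}.
States satisfying AG (heat → AF start): {Paused, Open, Closed}.

{Paused, Open, Closed}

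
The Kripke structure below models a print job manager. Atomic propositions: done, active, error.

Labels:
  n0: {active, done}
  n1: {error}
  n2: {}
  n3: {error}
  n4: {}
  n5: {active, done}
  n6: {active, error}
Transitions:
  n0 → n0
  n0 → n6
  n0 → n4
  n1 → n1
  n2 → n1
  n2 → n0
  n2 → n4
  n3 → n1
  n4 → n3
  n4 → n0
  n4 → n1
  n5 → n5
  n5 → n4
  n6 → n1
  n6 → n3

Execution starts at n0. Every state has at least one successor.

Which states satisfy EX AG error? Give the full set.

States satisfying AG error: {n1, n3, n6}.
States satisfying EX AG error: {n0, n1, n2, n3, n4, n6}.

{n0, n1, n2, n3, n4, n6}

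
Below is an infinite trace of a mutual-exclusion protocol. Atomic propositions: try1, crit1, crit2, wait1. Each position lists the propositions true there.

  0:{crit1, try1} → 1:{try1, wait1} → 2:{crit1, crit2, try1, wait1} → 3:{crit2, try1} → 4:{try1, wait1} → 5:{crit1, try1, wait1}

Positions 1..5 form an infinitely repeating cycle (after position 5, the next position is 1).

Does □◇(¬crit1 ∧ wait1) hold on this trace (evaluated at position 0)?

◇(¬crit1 ∧ wait1) holds at every position 0..5, and those are all positions ever visited, so □◇(¬crit1 ∧ wait1) holds.

Holds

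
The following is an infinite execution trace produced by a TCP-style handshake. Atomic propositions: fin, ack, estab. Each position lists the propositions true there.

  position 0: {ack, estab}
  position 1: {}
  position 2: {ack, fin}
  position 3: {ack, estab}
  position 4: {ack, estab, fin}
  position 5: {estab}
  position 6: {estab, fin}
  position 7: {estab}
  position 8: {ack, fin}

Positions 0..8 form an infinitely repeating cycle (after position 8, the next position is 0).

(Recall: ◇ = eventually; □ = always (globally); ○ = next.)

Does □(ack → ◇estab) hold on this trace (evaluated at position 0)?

Satisfied

ack → ◇estab holds at every position 0..8, and those are all positions ever visited, so □(ack → ◇estab) holds.
Positions where ack holds: 0, 2, 3, 4, 8.
Check ◇estab at each: 0→ok, 2→ok, 3→ok, 4→ok, 8→ok.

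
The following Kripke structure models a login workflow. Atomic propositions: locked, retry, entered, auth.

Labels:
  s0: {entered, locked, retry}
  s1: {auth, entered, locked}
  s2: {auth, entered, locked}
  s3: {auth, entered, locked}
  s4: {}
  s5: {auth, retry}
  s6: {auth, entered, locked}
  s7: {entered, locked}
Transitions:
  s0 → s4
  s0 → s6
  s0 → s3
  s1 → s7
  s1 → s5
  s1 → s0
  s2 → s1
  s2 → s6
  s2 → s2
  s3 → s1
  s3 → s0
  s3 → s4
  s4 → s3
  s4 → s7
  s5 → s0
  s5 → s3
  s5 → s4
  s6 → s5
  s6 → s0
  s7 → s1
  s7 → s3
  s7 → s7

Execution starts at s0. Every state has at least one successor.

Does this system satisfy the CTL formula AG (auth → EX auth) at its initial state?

Satisfied

States satisfying auth → EX auth: {s0, s1, s2, s3, s4, s5, s6, s7}.
States satisfying AG (auth → EX auth): {s0, s1, s2, s3, s4, s5, s6, s7}.
Every state reachable from s0 satisfies auth → EX auth.
s0 ∈ Sat(AG (auth → EX auth)).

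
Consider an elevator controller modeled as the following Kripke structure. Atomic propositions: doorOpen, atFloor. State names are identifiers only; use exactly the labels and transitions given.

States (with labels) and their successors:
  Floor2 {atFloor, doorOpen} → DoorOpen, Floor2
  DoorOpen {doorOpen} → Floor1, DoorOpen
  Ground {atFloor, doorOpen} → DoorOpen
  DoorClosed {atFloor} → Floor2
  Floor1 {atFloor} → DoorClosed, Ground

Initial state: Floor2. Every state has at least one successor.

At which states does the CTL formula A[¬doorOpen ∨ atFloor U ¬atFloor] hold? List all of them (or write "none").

{DoorOpen, Ground}

States satisfying ¬doorOpen ∨ atFloor: {Floor2, Ground, DoorClosed, Floor1}.
States satisfying ¬atFloor: {DoorOpen}.
States satisfying A[¬doorOpen ∨ atFloor U ¬atFloor]: {DoorOpen, Ground}.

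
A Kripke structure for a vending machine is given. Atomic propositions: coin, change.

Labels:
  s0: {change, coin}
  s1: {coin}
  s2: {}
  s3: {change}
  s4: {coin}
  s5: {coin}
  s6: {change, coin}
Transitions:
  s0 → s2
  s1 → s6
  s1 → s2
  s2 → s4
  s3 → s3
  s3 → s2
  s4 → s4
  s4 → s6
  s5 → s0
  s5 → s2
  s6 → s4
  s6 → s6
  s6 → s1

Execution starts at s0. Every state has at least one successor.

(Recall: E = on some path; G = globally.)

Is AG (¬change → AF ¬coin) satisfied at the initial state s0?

No

States satisfying ¬change → AF ¬coin: {s0, s2, s3, s5, s6}.
States satisfying AG (¬change → AF ¬coin): ∅.
s1 is reachable from s0 and violates ¬change → AF ¬coin, so AG fails at s0.
s0 ∉ Sat(AG (¬change → AF ¬coin)).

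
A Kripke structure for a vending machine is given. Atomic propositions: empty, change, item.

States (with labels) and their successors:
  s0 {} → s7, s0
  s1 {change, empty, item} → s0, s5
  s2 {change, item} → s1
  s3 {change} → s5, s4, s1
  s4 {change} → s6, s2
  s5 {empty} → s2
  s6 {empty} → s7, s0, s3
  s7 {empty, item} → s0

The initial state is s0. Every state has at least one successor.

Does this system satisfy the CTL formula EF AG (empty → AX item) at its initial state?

Violated

States satisfying AG (empty → AX item): ∅.
States satisfying EF AG (empty → AX item): ∅.
No suitable path/successor from s0 witnesses the formula.
s0 ∉ Sat(EF AG (empty → AX item)).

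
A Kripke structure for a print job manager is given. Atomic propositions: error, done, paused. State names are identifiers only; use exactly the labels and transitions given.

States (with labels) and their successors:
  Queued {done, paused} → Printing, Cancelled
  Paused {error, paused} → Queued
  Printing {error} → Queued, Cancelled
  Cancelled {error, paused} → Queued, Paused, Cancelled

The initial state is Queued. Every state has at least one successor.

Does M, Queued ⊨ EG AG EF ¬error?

Holds

States satisfying AG EF ¬error: {Queued, Paused, Printing, Cancelled}.
States satisfying EG AG EF ¬error: {Queued, Paused, Printing, Cancelled}.
Queued ∈ Sat(EG AG EF ¬error).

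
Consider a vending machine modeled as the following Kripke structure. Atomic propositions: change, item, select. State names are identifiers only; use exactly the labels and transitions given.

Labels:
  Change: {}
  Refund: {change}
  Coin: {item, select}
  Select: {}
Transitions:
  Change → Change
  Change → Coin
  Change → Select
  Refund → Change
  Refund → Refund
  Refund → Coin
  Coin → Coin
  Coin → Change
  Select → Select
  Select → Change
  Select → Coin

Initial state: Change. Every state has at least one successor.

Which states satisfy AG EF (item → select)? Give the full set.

{Change, Refund, Coin, Select}

States satisfying EF (item → select): {Change, Refund, Coin, Select}.
States satisfying AG EF (item → select): {Change, Refund, Coin, Select}.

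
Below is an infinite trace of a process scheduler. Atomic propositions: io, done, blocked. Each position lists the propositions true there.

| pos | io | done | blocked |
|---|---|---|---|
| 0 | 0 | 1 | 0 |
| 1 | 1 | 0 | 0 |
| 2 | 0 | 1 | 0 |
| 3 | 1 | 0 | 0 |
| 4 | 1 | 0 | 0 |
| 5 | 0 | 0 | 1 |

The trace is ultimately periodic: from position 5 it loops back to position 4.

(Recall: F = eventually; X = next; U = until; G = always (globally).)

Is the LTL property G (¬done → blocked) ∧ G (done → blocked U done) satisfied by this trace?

Violated

¬done → blocked must hold at every position from 0 onward. It fails at position 1, so G (¬done → blocked) is false.
Positions where ¬done holds: 1, 3, 4, 5.
Check blocked at each: 1→fails, 3→fails, 4→fails, 5→ok.
done → blocked U done holds at every position 0..5, and those are all positions ever visited, so G (done → blocked U done) holds.
Positions where done holds: 0, 2.
Check blocked U done at each: 0→ok, 2→ok.
At position 0: G (¬done → blocked) is false; G (done → blocked U done) is true; so G (¬done → blocked) ∧ G (done → blocked U done) is false.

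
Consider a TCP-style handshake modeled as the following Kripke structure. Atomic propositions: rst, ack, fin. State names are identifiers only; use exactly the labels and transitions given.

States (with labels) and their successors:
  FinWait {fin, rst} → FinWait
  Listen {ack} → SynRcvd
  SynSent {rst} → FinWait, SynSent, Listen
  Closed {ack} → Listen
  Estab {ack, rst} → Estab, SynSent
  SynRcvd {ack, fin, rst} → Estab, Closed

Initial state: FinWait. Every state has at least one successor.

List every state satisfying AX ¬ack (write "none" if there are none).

{FinWait}

States satisfying ¬ack: {FinWait, SynSent}.
States satisfying AX ¬ack: {FinWait}.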